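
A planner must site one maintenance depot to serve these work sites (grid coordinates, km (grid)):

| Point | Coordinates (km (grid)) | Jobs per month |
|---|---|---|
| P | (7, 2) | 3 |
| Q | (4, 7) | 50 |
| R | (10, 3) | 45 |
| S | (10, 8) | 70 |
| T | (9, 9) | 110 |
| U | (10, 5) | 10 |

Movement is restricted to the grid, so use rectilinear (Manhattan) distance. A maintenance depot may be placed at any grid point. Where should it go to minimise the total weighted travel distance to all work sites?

Manhattan distance separates: Σwᵢ(|x−xᵢ|+|y−yᵢ|) = Σwᵢ|x−xᵢ| + Σwᵢ|y−yᵢ|, so x and y are optimised independently as 1-D weighted medians.
Total weight W = 288; half = 144.
x-coordinate, sorted with cumulative weight:
  x=4 (Q, w=50) cum 50
  x=7 (P, w=3) cum 53
  x=9 (T, w=110) cum 163  ← median
  x=10 (R, w=45) cum 208
  x=10 (S, w=70) cum 278
  x=10 (U, w=10) cum 288
⇒ x* = 9
y-coordinate, sorted with cumulative weight:
  y=2 (P, w=3) cum 3
  y=3 (R, w=45) cum 48
  y=5 (U, w=10) cum 58
  y=7 (Q, w=50) cum 108
  y=8 (S, w=70) cum 178  ← median
  y=9 (T, w=110) cum 288
⇒ y* = 8

(9, 8)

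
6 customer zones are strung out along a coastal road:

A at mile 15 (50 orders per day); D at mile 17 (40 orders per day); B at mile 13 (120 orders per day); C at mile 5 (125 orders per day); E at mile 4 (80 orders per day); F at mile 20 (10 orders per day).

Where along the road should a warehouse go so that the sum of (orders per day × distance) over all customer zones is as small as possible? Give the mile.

x = 13

For a sum of weighted absolute distances on a line, the optimum is the weighted median (not the mean). Total weight W = 425; half-weight = 212.5.
Sort by position and accumulate weight:
  mile 4 (E, w=80) → cum 80
  mile 5 (C, w=125) → cum 205
  mile 13 (B, w=120) → cum 325  ≥ 212.5 → median here
  mile 15 (A, w=50) → cum 375
  mile 17 (D, w=40) → cum 415
  mile 20 (F, w=10) → cum 425
Optimal location: mile 13.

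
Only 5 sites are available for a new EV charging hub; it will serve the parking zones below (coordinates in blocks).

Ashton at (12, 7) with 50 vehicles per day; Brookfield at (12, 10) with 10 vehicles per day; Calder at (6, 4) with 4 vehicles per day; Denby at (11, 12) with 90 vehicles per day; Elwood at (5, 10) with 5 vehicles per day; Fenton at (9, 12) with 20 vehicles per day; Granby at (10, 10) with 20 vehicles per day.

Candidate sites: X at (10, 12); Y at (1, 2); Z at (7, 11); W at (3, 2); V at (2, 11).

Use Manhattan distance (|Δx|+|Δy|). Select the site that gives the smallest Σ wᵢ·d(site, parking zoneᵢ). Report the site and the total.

Total weighted distance at each candidate:
  X (10, 12): total = 623
  Y (1, 2): total = 3578
  Z (7, 11): total = 1147
  W (3, 2): total = 3180
  V (2, 11): total = 2114
Minimum is at X with total 623 blocks.

X, total 623 blocks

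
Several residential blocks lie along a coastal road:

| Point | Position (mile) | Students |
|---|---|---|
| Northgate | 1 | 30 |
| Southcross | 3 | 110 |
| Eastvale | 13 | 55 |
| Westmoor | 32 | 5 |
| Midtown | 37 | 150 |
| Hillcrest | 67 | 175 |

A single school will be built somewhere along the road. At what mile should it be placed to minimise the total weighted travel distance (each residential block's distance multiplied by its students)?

For a sum of weighted absolute distances on a line, the optimum is the weighted median (not the mean). Total weight W = 525; half-weight = 262.5.
Sort by position and accumulate weight:
  mile 1 (Northgate, w=30) → cum 30
  mile 3 (Southcross, w=110) → cum 140
  mile 13 (Eastvale, w=55) → cum 195
  mile 32 (Westmoor, w=5) → cum 200
  mile 37 (Midtown, w=150) → cum 350  ≥ 262.5 → median here
  mile 67 (Hillcrest, w=175) → cum 525
Optimal location: mile 37.

x = 37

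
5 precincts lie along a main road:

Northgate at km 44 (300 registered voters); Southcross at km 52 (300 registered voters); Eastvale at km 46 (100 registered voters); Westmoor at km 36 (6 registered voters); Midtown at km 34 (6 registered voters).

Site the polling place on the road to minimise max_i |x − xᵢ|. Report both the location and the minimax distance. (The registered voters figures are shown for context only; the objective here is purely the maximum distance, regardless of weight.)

The 1-center on a line is the midpoint of the two extreme points: leftmost at 34, rightmost at 52.
Optimal location = (34 + 52)/2 = 43; maximum distance = (52 − 34)/2 = 9.

location 43, max distance 9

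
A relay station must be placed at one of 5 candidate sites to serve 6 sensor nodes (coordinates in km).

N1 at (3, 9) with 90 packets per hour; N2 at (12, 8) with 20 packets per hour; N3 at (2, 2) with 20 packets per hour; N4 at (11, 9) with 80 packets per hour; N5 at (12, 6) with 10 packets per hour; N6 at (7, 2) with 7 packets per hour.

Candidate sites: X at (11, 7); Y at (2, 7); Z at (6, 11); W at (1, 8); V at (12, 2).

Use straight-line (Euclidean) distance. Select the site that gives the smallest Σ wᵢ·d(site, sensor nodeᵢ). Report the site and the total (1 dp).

X, total 1195.3 km

Total weighted distance at each candidate:
  X (11, 7): total = 1195.3
  Y (2, 7): total = 1389.8
  Z (6, 11): total = 1227.9
  W (1, 8): total = 1518.1
  V (12, 2): total = 1986.8
Minimum is at X with total 1195.3 km.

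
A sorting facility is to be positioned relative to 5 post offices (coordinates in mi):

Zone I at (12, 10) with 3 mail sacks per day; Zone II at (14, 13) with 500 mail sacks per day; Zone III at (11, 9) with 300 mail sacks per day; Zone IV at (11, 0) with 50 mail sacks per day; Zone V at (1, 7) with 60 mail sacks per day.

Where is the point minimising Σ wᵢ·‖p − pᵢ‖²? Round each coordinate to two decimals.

(11.99, 10.57)

The minimiser of Σwᵢ‖p−pᵢ‖² is the weighted centroid p* = (Σwᵢpᵢ)/(Σwᵢ).
Σwᵢ = 913.
Σwᵢxᵢ = 3·12 + 500·14 + 300·11 + 50·11 + 60·1 = 10946.
Σwᵢyᵢ = 3·10 + 500·13 + 300·9 + 50·0 + 60·7 = 9650.
x* = 10946/913 = 11.99, y* = 9650/913 = 10.57.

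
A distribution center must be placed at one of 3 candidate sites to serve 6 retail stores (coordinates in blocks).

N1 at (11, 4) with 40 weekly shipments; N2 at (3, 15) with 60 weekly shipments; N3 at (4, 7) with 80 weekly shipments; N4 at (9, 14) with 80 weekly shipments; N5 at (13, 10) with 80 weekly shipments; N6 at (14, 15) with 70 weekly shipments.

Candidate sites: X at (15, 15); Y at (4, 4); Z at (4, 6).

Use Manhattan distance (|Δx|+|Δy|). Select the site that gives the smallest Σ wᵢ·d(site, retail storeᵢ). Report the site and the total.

X, total 4030 blocks

Total weighted distance at each candidate:
  X (15, 15): total = 4030
  Y (4, 4): total = 5110
  Z (4, 6): total = 4450
Minimum is at X with total 4030 blocks.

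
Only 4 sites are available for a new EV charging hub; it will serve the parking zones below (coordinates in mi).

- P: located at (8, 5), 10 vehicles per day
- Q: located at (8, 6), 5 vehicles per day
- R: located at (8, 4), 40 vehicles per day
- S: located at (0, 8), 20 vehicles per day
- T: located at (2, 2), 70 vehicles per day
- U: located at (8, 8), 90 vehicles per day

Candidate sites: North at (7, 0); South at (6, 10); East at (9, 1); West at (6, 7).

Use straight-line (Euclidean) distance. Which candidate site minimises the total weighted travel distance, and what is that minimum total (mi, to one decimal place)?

West, total 954.8 mi

Total weighted distance at each candidate:
  North (7, 0): total = 1561.5
  South (6, 10): total = 1336.3
  East (9, 1): total = 1552.6
  West (6, 7): total = 954.8
Minimum is at West with total 954.8 mi.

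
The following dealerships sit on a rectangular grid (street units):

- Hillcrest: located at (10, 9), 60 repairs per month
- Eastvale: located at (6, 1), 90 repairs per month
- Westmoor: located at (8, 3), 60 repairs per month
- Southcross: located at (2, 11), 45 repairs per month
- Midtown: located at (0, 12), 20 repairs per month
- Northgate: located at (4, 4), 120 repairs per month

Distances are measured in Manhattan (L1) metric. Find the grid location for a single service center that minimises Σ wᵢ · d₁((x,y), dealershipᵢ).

Manhattan distance separates: Σwᵢ(|x−xᵢ|+|y−yᵢ|) = Σwᵢ|x−xᵢ| + Σwᵢ|y−yᵢ|, so x and y are optimised independently as 1-D weighted medians.
Total weight W = 395; half = 197.5.
x-coordinate, sorted with cumulative weight:
  x=0 (Midtown, w=20) cum 20
  x=2 (Southcross, w=45) cum 65
  x=4 (Northgate, w=120) cum 185
  x=6 (Eastvale, w=90) cum 275  ← median
  x=8 (Westmoor, w=60) cum 335
  x=10 (Hillcrest, w=60) cum 395
⇒ x* = 6
y-coordinate, sorted with cumulative weight:
  y=1 (Eastvale, w=90) cum 90
  y=3 (Westmoor, w=60) cum 150
  y=4 (Northgate, w=120) cum 270  ← median
  y=9 (Hillcrest, w=60) cum 330
  y=11 (Southcross, w=45) cum 375
  y=12 (Midtown, w=20) cum 395
⇒ y* = 4

(6, 4)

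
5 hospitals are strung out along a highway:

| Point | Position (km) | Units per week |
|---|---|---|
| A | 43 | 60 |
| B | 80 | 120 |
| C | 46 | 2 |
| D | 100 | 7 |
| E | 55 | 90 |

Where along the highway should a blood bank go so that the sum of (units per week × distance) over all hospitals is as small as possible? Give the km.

For a sum of weighted absolute distances on a line, the optimum is the weighted median (not the mean). Total weight W = 279; half-weight = 139.5.
Sort by position and accumulate weight:
  km 43 (A, w=60) → cum 60
  km 46 (C, w=2) → cum 62
  km 55 (E, w=90) → cum 152  ≥ 139.5 → median here
  km 80 (B, w=120) → cum 272
  km 100 (D, w=7) → cum 279
Optimal location: km 55.

x = 55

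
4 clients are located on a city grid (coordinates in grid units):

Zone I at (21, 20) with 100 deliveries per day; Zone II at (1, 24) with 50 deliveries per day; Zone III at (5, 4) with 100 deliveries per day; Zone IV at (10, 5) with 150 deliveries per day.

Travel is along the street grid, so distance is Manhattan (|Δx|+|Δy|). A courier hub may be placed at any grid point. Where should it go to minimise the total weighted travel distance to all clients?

(10, 5)

Manhattan distance separates: Σwᵢ(|x−xᵢ|+|y−yᵢ|) = Σwᵢ|x−xᵢ| + Σwᵢ|y−yᵢ|, so x and y are optimised independently as 1-D weighted medians.
Total weight W = 400; half = 200.
x-coordinate, sorted with cumulative weight:
  x=1 (Zone II, w=50) cum 50
  x=5 (Zone III, w=100) cum 150
  x=10 (Zone IV, w=150) cum 300  ← median
  x=21 (Zone I, w=100) cum 400
⇒ x* = 10
y-coordinate, sorted with cumulative weight:
  y=4 (Zone III, w=100) cum 100
  y=5 (Zone IV, w=150) cum 250  ← median
  y=20 (Zone I, w=100) cum 350
  y=24 (Zone II, w=50) cum 400
⇒ y* = 5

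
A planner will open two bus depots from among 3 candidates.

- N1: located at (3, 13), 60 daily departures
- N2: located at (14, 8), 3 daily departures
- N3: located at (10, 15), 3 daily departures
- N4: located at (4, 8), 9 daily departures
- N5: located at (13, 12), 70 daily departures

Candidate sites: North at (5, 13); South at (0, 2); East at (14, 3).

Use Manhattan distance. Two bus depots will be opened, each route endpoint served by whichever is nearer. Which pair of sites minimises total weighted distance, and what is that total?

Evaluate every pair (each demand assigned to the nearer of the two):
  {North, East}: total = 840
  {North, South}: total = 867
  {South, East}: total = 1693
Best pair: {North, East} with total 840.

{North, East}, total 840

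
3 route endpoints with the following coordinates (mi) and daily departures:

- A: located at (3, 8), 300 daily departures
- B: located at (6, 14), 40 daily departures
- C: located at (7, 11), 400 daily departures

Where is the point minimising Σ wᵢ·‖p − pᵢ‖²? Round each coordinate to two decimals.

(5.32, 9.95)

The minimiser of Σwᵢ‖p−pᵢ‖² is the weighted centroid p* = (Σwᵢpᵢ)/(Σwᵢ).
Σwᵢ = 740.
Σwᵢxᵢ = 300·3 + 40·6 + 400·7 = 3940.
Σwᵢyᵢ = 300·8 + 40·14 + 400·11 = 7360.
x* = 3940/740 = 5.32, y* = 7360/740 = 9.95.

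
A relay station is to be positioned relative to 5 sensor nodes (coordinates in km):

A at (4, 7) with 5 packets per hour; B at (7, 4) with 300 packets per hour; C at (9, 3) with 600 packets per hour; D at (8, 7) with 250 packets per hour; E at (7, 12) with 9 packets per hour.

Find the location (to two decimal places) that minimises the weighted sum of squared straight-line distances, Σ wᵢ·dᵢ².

(8.23, 4.20)

The minimiser of Σwᵢ‖p−pᵢ‖² is the weighted centroid p* = (Σwᵢpᵢ)/(Σwᵢ).
Σwᵢ = 1164.
Σwᵢxᵢ = 5·4 + 300·7 + 600·9 + 250·8 + 9·7 = 9583.
Σwᵢyᵢ = 5·7 + 300·4 + 600·3 + 250·7 + 9·12 = 4893.
x* = 9583/1164 = 8.23, y* = 4893/1164 = 4.20.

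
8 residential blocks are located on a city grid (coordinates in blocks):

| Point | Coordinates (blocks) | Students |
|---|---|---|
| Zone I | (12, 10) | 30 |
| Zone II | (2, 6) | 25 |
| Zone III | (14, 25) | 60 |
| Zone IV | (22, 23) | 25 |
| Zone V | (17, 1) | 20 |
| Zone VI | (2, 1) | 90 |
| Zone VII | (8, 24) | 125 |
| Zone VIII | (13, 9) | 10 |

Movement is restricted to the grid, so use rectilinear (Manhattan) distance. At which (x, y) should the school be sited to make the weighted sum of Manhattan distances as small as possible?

(8, 23)

Manhattan distance separates: Σwᵢ(|x−xᵢ|+|y−yᵢ|) = Σwᵢ|x−xᵢ| + Σwᵢ|y−yᵢ|, so x and y are optimised independently as 1-D weighted medians.
Total weight W = 385; half = 192.5.
x-coordinate, sorted with cumulative weight:
  x=2 (Zone II, w=25) cum 25
  x=2 (Zone VI, w=90) cum 115
  x=8 (Zone VII, w=125) cum 240  ← median
  x=12 (Zone I, w=30) cum 270
  x=13 (Zone VIII, w=10) cum 280
  x=14 (Zone III, w=60) cum 340
  x=17 (Zone V, w=20) cum 360
  x=22 (Zone IV, w=25) cum 385
⇒ x* = 8
y-coordinate, sorted with cumulative weight:
  y=1 (Zone V, w=20) cum 20
  y=1 (Zone VI, w=90) cum 110
  y=6 (Zone II, w=25) cum 135
  y=9 (Zone VIII, w=10) cum 145
  y=10 (Zone I, w=30) cum 175
  y=23 (Zone IV, w=25) cum 200  ← median
  y=24 (Zone VII, w=125) cum 325
  y=25 (Zone III, w=60) cum 385
⇒ y* = 23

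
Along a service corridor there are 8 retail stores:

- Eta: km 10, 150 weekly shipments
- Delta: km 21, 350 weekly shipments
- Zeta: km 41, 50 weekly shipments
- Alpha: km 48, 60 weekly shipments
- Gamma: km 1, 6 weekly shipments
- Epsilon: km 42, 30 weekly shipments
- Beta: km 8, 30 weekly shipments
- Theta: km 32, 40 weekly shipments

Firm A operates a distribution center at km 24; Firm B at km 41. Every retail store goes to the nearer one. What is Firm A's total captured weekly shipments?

576

The indifferent point is the midpoint (24+41)/2 = 32.5; retail stores left of it (closer to Firm A at 24) go to Firm A, those right go to Firm B.
  Gamma at 1 (w=6) → Firm A
  Beta at 8 (w=30) → Firm A
  Eta at 10 (w=150) → Firm A
  Delta at 21 (w=350) → Firm A
  Theta at 32 (w=40) → Firm A
  Zeta at 41 (w=50) → Firm B
  Epsilon at 42 (w=30) → Firm B
  Alpha at 48 (w=60) → Firm B
Firm A captures 576; Firm B captures 140.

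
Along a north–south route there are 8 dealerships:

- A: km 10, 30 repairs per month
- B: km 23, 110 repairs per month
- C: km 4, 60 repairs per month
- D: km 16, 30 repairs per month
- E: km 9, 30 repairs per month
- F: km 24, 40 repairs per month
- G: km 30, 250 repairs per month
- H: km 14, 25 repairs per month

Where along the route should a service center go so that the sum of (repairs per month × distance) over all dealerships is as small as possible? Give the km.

x = 24

For a sum of weighted absolute distances on a line, the optimum is the weighted median (not the mean). Total weight W = 575; half-weight = 287.5.
Sort by position and accumulate weight:
  km 4 (C, w=60) → cum 60
  km 9 (E, w=30) → cum 90
  km 10 (A, w=30) → cum 120
  km 14 (H, w=25) → cum 145
  km 16 (D, w=30) → cum 175
  km 23 (B, w=110) → cum 285
  km 24 (F, w=40) → cum 325  ≥ 287.5 → median here
  km 30 (G, w=250) → cum 575
Optimal location: km 24.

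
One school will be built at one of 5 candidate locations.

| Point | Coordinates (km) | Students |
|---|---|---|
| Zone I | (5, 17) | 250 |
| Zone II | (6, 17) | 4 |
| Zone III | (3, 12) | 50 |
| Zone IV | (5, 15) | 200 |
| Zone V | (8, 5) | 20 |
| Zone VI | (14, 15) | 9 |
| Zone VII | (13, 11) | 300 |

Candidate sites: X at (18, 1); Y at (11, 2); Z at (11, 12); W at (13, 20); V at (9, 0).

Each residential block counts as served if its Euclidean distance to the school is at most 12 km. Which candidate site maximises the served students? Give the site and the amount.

Z, covering 833

Coverage radius r = 12 km; a point is covered iff (Δx)²+(Δy)² ≤ 12² = 144.
  X (18, 1): covers {Zone V, Zone VII} → 320
  Y (11, 2): covers {Zone V, Zone VII} → 320
  Z (11, 12): covers {Zone I, Zone II, Zone III, Zone IV, Zone V, Zone VI, Zone VII} → 833
  W (13, 20): covers {Zone I, Zone II, Zone IV, Zone VI, Zone VII} → 763
  V (9, 0): covers {Zone V, Zone VII} → 320
Maximum coverage at Z: 833 students.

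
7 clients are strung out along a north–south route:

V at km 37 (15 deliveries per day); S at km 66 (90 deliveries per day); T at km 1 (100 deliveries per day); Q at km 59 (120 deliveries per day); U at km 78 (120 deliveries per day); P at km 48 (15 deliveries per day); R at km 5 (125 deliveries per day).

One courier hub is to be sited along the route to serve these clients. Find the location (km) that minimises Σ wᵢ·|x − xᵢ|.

For a sum of weighted absolute distances on a line, the optimum is the weighted median (not the mean). Total weight W = 585; half-weight = 292.5.
Sort by position and accumulate weight:
  km 1 (T, w=100) → cum 100
  km 5 (R, w=125) → cum 225
  km 37 (V, w=15) → cum 240
  km 48 (P, w=15) → cum 255
  km 59 (Q, w=120) → cum 375  ≥ 292.5 → median here
  km 66 (S, w=90) → cum 465
  km 78 (U, w=120) → cum 585
Optimal location: km 59.

x = 59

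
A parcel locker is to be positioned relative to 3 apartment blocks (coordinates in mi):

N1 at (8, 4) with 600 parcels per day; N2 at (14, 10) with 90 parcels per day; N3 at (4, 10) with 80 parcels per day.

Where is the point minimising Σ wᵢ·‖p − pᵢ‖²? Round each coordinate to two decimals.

The minimiser of Σwᵢ‖p−pᵢ‖² is the weighted centroid p* = (Σwᵢpᵢ)/(Σwᵢ).
Σwᵢ = 770.
Σwᵢxᵢ = 600·8 + 90·14 + 80·4 = 6380.
Σwᵢyᵢ = 600·4 + 90·10 + 80·10 = 4100.
x* = 6380/770 = 8.29, y* = 4100/770 = 5.32.

(8.29, 5.32)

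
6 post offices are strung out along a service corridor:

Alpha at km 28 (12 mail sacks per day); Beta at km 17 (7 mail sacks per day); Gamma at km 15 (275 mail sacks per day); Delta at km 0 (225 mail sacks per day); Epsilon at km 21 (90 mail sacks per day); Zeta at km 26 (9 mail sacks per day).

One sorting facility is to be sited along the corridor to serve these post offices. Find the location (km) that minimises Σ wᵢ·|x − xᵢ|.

x = 15

For a sum of weighted absolute distances on a line, the optimum is the weighted median (not the mean). Total weight W = 618; half-weight = 309.
Sort by position and accumulate weight:
  km 0 (Delta, w=225) → cum 225
  km 15 (Gamma, w=275) → cum 500  ≥ 309 → median here
  km 17 (Beta, w=7) → cum 507
  km 21 (Epsilon, w=90) → cum 597
  km 26 (Zeta, w=9) → cum 606
  km 28 (Alpha, w=12) → cum 618
Optimal location: km 15.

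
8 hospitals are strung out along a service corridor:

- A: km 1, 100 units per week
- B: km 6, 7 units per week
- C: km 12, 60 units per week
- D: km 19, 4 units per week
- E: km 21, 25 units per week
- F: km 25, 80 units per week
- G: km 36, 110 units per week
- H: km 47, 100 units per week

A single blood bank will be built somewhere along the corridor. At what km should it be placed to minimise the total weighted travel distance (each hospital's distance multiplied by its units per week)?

For a sum of weighted absolute distances on a line, the optimum is the weighted median (not the mean). Total weight W = 486; half-weight = 243.
Sort by position and accumulate weight:
  km 1 (A, w=100) → cum 100
  km 6 (B, w=7) → cum 107
  km 12 (C, w=60) → cum 167
  km 19 (D, w=4) → cum 171
  km 21 (E, w=25) → cum 196
  km 25 (F, w=80) → cum 276  ≥ 243 → median here
  km 36 (G, w=110) → cum 386
  km 47 (H, w=100) → cum 486
Optimal location: km 25.

x = 25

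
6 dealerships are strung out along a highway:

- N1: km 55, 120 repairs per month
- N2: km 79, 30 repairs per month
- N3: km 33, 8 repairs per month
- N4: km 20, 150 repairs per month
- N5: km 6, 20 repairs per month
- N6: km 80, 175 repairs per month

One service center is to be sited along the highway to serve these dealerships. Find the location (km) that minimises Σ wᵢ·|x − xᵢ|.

For a sum of weighted absolute distances on a line, the optimum is the weighted median (not the mean). Total weight W = 503; half-weight = 251.5.
Sort by position and accumulate weight:
  km 6 (N5, w=20) → cum 20
  km 20 (N4, w=150) → cum 170
  km 33 (N3, w=8) → cum 178
  km 55 (N1, w=120) → cum 298  ≥ 251.5 → median here
  km 79 (N2, w=30) → cum 328
  km 80 (N6, w=175) → cum 503
Optimal location: km 55.

x = 55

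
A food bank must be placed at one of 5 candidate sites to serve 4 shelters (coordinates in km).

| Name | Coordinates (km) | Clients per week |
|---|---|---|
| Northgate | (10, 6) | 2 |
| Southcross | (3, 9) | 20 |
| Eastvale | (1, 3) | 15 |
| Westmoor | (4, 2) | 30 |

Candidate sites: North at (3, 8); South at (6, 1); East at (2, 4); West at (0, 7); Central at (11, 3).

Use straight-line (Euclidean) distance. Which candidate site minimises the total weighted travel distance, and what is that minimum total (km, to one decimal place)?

Total weighted distance at each candidate:
  North (3, 8): total = 297.8
  South (6, 1): total = 331.5
  East (2, 4): total = 224.5
  West (0, 7): total = 346.2
  Central (11, 3): total = 568.5
Minimum is at East with total 224.5 km.

East, total 224.5 km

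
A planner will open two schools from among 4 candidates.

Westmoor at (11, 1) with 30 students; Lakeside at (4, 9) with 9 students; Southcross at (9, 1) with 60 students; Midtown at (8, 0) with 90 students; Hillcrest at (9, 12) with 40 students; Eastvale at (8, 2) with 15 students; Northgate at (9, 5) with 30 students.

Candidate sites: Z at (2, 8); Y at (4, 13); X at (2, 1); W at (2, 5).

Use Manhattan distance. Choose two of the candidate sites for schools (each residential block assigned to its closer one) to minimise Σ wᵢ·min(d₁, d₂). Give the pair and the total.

{Y, X}, total 2031

Evaluate every pair (each demand assigned to the nearer of the two):
  {Y, X}: total = 2031
  {Z, X}: total = 2192
  {X, W}: total = 2249
  {Y, W}: total = 2661
  {Z, W}: total = 2852
  {Z, Y}: total = 3327
Best pair: {Y, X} with total 2031.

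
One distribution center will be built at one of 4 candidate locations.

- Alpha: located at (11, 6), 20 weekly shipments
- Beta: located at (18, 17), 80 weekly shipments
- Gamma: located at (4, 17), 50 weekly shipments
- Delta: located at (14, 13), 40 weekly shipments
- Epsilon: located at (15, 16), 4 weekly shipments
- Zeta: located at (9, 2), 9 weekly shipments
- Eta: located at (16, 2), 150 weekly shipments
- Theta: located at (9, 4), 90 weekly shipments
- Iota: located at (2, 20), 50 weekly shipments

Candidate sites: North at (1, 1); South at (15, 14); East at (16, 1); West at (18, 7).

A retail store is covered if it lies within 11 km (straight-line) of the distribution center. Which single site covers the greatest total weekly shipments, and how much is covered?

Coverage radius r = 11 km; a point is covered iff (Δx)²+(Δy)² ≤ 11² = 121.
  North (1, 1): covers {Zeta, Theta} → 99
  South (15, 14): covers {Alpha, Beta, Delta, Epsilon} → 144
  East (16, 1): covers {Alpha, Zeta, Eta, Theta} → 269
  West (18, 7): covers {Alpha, Beta, Delta, Epsilon, Zeta, Eta, Theta} → 393
Maximum coverage at West: 393 weekly shipments.

West, covering 393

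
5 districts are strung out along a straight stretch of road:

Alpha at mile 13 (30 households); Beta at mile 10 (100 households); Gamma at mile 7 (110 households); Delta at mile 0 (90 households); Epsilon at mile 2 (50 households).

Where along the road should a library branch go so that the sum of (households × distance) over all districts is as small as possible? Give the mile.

x = 7

For a sum of weighted absolute distances on a line, the optimum is the weighted median (not the mean). Total weight W = 380; half-weight = 190.
Sort by position and accumulate weight:
  mile 0 (Delta, w=90) → cum 90
  mile 2 (Epsilon, w=50) → cum 140
  mile 7 (Gamma, w=110) → cum 250  ≥ 190 → median here
  mile 10 (Beta, w=100) → cum 350
  mile 13 (Alpha, w=30) → cum 380
Optimal location: mile 7.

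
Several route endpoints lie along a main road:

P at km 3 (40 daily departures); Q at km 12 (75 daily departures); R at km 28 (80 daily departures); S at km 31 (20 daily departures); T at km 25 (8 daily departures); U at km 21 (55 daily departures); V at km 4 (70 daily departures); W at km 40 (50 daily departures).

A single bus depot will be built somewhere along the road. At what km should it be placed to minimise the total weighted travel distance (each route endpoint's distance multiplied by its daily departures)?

For a sum of weighted absolute distances on a line, the optimum is the weighted median (not the mean). Total weight W = 398; half-weight = 199.
Sort by position and accumulate weight:
  km 3 (P, w=40) → cum 40
  km 4 (V, w=70) → cum 110
  km 12 (Q, w=75) → cum 185
  km 21 (U, w=55) → cum 240  ≥ 199 → median here
  km 25 (T, w=8) → cum 248
  km 28 (R, w=80) → cum 328
  km 31 (S, w=20) → cum 348
  km 40 (W, w=50) → cum 398
Optimal location: km 21.

x = 21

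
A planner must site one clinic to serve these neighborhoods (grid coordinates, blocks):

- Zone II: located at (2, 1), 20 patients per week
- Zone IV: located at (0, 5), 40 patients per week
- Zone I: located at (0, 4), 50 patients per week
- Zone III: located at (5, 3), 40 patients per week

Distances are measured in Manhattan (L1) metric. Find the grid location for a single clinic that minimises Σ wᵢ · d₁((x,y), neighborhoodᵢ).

Manhattan distance separates: Σwᵢ(|x−xᵢ|+|y−yᵢ|) = Σwᵢ|x−xᵢ| + Σwᵢ|y−yᵢ|, so x and y are optimised independently as 1-D weighted medians.
Total weight W = 150; half = 75.
x-coordinate, sorted with cumulative weight:
  x=0 (Zone IV, w=40) cum 40
  x=0 (Zone I, w=50) cum 90  ← median
  x=2 (Zone II, w=20) cum 110
  x=5 (Zone III, w=40) cum 150
⇒ x* = 0
y-coordinate, sorted with cumulative weight:
  y=1 (Zone II, w=20) cum 20
  y=3 (Zone III, w=40) cum 60
  y=4 (Zone I, w=50) cum 110  ← median
  y=5 (Zone IV, w=40) cum 150
⇒ y* = 4

(0, 4)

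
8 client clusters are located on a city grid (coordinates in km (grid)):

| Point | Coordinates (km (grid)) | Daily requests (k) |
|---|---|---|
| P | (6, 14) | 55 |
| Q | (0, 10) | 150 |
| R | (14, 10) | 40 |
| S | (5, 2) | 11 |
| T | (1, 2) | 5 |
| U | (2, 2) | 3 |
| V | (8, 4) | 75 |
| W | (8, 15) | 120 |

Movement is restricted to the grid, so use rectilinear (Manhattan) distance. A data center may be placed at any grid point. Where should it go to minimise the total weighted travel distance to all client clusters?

Manhattan distance separates: Σwᵢ(|x−xᵢ|+|y−yᵢ|) = Σwᵢ|x−xᵢ| + Σwᵢ|y−yᵢ|, so x and y are optimised independently as 1-D weighted medians.
Total weight W = 459; half = 229.5.
x-coordinate, sorted with cumulative weight:
  x=0 (Q, w=150) cum 150
  x=1 (T, w=5) cum 155
  x=2 (U, w=3) cum 158
  x=5 (S, w=11) cum 169
  x=6 (P, w=55) cum 224
  x=8 (V, w=75) cum 299  ← median
  x=8 (W, w=120) cum 419
  x=14 (R, w=40) cum 459
⇒ x* = 8
y-coordinate, sorted with cumulative weight:
  y=2 (S, w=11) cum 11
  y=2 (T, w=5) cum 16
  y=2 (U, w=3) cum 19
  y=4 (V, w=75) cum 94
  y=10 (Q, w=150) cum 244  ← median
  y=10 (R, w=40) cum 284
  y=14 (P, w=55) cum 339
  y=15 (W, w=120) cum 459
⇒ y* = 10

(8, 10)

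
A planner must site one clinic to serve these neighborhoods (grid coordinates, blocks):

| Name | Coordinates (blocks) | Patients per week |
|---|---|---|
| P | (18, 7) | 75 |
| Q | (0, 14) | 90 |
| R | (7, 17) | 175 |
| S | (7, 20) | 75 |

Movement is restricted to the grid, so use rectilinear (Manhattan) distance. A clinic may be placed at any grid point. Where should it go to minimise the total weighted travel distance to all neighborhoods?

(7, 17)

Manhattan distance separates: Σwᵢ(|x−xᵢ|+|y−yᵢ|) = Σwᵢ|x−xᵢ| + Σwᵢ|y−yᵢ|, so x and y are optimised independently as 1-D weighted medians.
Total weight W = 415; half = 207.5.
x-coordinate, sorted with cumulative weight:
  x=0 (Q, w=90) cum 90
  x=7 (R, w=175) cum 265  ← median
  x=7 (S, w=75) cum 340
  x=18 (P, w=75) cum 415
⇒ x* = 7
y-coordinate, sorted with cumulative weight:
  y=7 (P, w=75) cum 75
  y=14 (Q, w=90) cum 165
  y=17 (R, w=175) cum 340  ← median
  y=20 (S, w=75) cum 415
⇒ y* = 17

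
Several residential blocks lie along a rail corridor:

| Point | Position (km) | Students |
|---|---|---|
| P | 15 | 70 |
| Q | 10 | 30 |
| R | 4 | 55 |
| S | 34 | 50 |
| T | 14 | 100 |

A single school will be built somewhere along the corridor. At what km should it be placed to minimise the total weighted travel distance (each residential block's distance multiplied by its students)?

x = 14

For a sum of weighted absolute distances on a line, the optimum is the weighted median (not the mean). Total weight W = 305; half-weight = 152.5.
Sort by position and accumulate weight:
  km 4 (R, w=55) → cum 55
  km 10 (Q, w=30) → cum 85
  km 14 (T, w=100) → cum 185  ≥ 152.5 → median here
  km 15 (P, w=70) → cum 255
  km 34 (S, w=50) → cum 305
Optimal location: km 14.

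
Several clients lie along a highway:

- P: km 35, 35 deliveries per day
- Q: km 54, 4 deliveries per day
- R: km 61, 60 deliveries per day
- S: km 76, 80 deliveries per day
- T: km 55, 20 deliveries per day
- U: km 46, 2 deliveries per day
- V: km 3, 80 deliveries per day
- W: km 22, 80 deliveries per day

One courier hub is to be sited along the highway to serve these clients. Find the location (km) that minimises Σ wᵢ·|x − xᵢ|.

x = 35

For a sum of weighted absolute distances on a line, the optimum is the weighted median (not the mean). Total weight W = 361; half-weight = 180.5.
Sort by position and accumulate weight:
  km 3 (V, w=80) → cum 80
  km 22 (W, w=80) → cum 160
  km 35 (P, w=35) → cum 195  ≥ 180.5 → median here
  km 46 (U, w=2) → cum 197
  km 54 (Q, w=4) → cum 201
  km 55 (T, w=20) → cum 221
  km 61 (R, w=60) → cum 281
  km 76 (S, w=80) → cum 361
Optimal location: km 35.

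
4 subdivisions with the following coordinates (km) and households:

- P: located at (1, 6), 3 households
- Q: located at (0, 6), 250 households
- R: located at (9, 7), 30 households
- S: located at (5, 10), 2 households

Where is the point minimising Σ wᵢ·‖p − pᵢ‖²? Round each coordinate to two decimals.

(0.99, 6.13)

The minimiser of Σwᵢ‖p−pᵢ‖² is the weighted centroid p* = (Σwᵢpᵢ)/(Σwᵢ).
Σwᵢ = 285.
Σwᵢxᵢ = 3·1 + 250·0 + 30·9 + 2·5 = 283.
Σwᵢyᵢ = 3·6 + 250·6 + 30·7 + 2·10 = 1748.
x* = 283/285 = 0.99, y* = 1748/285 = 6.13.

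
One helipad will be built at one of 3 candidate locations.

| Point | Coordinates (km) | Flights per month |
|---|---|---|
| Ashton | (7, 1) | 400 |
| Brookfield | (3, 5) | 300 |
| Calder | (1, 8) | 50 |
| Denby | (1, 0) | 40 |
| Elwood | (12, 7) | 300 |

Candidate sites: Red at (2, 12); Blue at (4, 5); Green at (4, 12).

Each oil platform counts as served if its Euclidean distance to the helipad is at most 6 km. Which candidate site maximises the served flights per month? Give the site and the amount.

Coverage radius r = 6 km; a point is covered iff (Δx)²+(Δy)² ≤ 6² = 36.
  Red (2, 12): covers {Calder} → 50
  Blue (4, 5): covers {Ashton, Brookfield, Calder, Denby} → 790
  Green (4, 12): covers {Calder} → 50
Maximum coverage at Blue: 790 flights per month.

Blue, covering 790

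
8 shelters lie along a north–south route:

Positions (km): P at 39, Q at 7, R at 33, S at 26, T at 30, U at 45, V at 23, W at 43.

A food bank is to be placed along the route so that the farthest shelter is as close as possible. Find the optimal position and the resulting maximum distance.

location 26, max distance 19

The 1-center on a line is the midpoint of the two extreme points: leftmost at 7, rightmost at 45.
Optimal location = (7 + 45)/2 = 26; maximum distance = (45 − 7)/2 = 19.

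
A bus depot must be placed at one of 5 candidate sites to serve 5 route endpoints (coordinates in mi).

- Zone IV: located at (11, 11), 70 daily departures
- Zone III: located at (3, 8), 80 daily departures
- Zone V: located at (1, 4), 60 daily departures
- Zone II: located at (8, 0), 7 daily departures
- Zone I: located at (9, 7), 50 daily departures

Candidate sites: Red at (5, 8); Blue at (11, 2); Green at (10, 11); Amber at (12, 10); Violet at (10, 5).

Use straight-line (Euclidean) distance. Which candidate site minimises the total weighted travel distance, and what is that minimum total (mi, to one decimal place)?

Red, total 1234.9 mi

Total weighted distance at each candidate:
  Red (5, 8): total = 1234.9
  Blue (11, 2): total = 2336.4
  Green (10, 11): total = 1647.8
  Amber (12, 10): total = 1875.9
  Violet (10, 5): total = 1727.9
Minimum is at Red with total 1234.9 mi.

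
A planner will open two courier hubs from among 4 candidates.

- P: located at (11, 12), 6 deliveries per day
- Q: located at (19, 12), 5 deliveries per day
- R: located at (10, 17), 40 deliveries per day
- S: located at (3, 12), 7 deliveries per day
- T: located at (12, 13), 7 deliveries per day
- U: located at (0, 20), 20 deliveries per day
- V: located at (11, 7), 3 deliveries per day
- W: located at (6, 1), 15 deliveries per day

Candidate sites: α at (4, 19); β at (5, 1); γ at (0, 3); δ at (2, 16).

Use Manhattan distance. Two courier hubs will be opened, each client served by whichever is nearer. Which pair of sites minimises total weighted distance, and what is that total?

{α, β}, total 819

Evaluate every pair (each demand assigned to the nearer of the two):
  {α, β}: total = 819
  {β, δ}: total = 840
  {α, γ}: total = 933
  {γ, δ}: total = 954
  {α, δ}: total = 1068
  {β, γ}: total = 1675
Best pair: {α, β} with total 819.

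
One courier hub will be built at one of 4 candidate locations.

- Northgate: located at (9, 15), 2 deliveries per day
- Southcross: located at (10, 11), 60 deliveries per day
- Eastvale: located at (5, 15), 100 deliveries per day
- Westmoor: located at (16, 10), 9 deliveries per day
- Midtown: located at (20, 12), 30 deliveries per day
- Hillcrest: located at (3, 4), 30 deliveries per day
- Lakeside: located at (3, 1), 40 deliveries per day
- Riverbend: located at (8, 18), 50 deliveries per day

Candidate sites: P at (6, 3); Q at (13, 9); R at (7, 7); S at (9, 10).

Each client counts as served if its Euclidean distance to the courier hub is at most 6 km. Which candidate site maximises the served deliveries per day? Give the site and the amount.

R, covering 90

Coverage radius r = 6 km; a point is covered iff (Δx)²+(Δy)² ≤ 6² = 36.
  P (6, 3): covers {Hillcrest, Lakeside} → 70
  Q (13, 9): covers {Southcross, Westmoor} → 69
  R (7, 7): covers {Southcross, Hillcrest} → 90
  S (9, 10): covers {Northgate, Southcross} → 62
Maximum coverage at R: 90 deliveries per day.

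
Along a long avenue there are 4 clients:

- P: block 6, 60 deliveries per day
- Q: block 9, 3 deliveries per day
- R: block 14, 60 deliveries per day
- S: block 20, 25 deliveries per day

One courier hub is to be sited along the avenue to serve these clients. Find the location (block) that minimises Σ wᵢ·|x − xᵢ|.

x = 14

For a sum of weighted absolute distances on a line, the optimum is the weighted median (not the mean). Total weight W = 148; half-weight = 74.
Sort by position and accumulate weight:
  block 6 (P, w=60) → cum 60
  block 9 (Q, w=3) → cum 63
  block 14 (R, w=60) → cum 123  ≥ 74 → median here
  block 20 (S, w=25) → cum 148
Optimal location: block 14.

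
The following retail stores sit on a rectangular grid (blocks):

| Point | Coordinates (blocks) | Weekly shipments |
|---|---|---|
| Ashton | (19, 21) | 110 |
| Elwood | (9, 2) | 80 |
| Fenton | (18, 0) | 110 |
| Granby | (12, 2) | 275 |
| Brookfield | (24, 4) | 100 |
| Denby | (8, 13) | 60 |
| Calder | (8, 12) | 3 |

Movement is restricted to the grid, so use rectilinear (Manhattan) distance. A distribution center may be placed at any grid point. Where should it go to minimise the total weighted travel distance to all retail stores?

Manhattan distance separates: Σwᵢ(|x−xᵢ|+|y−yᵢ|) = Σwᵢ|x−xᵢ| + Σwᵢ|y−yᵢ|, so x and y are optimised independently as 1-D weighted medians.
Total weight W = 738; half = 369.
x-coordinate, sorted with cumulative weight:
  x=8 (Denby, w=60) cum 60
  x=8 (Calder, w=3) cum 63
  x=9 (Elwood, w=80) cum 143
  x=12 (Granby, w=275) cum 418  ← median
  x=18 (Fenton, w=110) cum 528
  x=19 (Ashton, w=110) cum 638
  x=24 (Brookfield, w=100) cum 738
⇒ x* = 12
y-coordinate, sorted with cumulative weight:
  y=0 (Fenton, w=110) cum 110
  y=2 (Elwood, w=80) cum 190
  y=2 (Granby, w=275) cum 465  ← median
  y=4 (Brookfield, w=100) cum 565
  y=12 (Calder, w=3) cum 568
  y=13 (Denby, w=60) cum 628
  y=21 (Ashton, w=110) cum 738
⇒ y* = 2

(12, 2)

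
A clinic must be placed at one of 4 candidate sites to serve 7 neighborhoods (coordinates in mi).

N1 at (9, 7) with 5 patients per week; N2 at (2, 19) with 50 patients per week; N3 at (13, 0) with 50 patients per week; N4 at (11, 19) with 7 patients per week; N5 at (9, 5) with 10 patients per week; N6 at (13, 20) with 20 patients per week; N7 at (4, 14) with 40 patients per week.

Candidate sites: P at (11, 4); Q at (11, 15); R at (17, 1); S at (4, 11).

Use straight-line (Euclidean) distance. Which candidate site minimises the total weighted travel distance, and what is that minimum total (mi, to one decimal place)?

Total weighted distance at each candidate:
  P (11, 4): total = 2054.4
  Q (11, 15): total = 1810.8
  R (17, 1): total = 2773.7
  S (4, 11): total = 1682.0
Minimum is at S with total 1682.0 mi.

S, total 1682.0 mi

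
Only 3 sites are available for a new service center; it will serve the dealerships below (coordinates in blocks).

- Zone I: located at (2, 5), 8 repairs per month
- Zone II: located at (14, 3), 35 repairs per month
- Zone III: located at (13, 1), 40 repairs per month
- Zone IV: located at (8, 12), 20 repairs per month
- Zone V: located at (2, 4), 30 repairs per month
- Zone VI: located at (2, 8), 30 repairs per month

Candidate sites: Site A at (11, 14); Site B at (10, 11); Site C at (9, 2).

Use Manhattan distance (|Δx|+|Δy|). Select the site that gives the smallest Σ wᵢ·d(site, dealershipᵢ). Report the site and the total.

Total weighted distance at each candidate:
  Site A (11, 14): total = 2354
  Site B (10, 11): total = 1892
  Site C (9, 2): total = 1370
Minimum is at Site C with total 1370 blocks.

Site C, total 1370 blocks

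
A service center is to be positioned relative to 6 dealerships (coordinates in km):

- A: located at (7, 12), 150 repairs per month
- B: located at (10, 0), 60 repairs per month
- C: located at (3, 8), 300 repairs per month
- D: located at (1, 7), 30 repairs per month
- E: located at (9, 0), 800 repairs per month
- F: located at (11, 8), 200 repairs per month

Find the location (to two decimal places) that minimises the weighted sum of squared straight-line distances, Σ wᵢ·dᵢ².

The minimiser of Σwᵢ‖p−pᵢ‖² is the weighted centroid p* = (Σwᵢpᵢ)/(Σwᵢ).
Σwᵢ = 1540.
Σwᵢxᵢ = 150·7 + 60·10 + 300·3 + 30·1 + 800·9 + 200·11 = 11980.
Σwᵢyᵢ = 150·12 + 60·0 + 300·8 + 30·7 + 800·0 + 200·8 = 6010.
x* = 11980/1540 = 7.78, y* = 6010/1540 = 3.90.

(7.78, 3.90)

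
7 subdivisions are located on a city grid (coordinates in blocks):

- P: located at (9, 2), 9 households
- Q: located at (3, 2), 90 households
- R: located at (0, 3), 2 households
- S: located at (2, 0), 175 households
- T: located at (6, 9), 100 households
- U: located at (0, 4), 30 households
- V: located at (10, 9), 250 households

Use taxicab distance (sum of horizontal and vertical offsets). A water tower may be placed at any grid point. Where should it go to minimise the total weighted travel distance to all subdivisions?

(6, 9)

Manhattan distance separates: Σwᵢ(|x−xᵢ|+|y−yᵢ|) = Σwᵢ|x−xᵢ| + Σwᵢ|y−yᵢ|, so x and y are optimised independently as 1-D weighted medians.
Total weight W = 656; half = 328.
x-coordinate, sorted with cumulative weight:
  x=0 (R, w=2) cum 2
  x=0 (U, w=30) cum 32
  x=2 (S, w=175) cum 207
  x=3 (Q, w=90) cum 297
  x=6 (T, w=100) cum 397  ← median
  x=9 (P, w=9) cum 406
  x=10 (V, w=250) cum 656
⇒ x* = 6
y-coordinate, sorted with cumulative weight:
  y=0 (S, w=175) cum 175
  y=2 (P, w=9) cum 184
  y=2 (Q, w=90) cum 274
  y=3 (R, w=2) cum 276
  y=4 (U, w=30) cum 306
  y=9 (T, w=100) cum 406  ← median
  y=9 (V, w=250) cum 656
⇒ y* = 9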